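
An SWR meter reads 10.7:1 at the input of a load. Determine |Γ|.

|Γ| ≈ 0.829

|Γ| = (S − 1)/(S + 1) = (10.7 − 1)/(10.7 + 1) = 9.7/11.7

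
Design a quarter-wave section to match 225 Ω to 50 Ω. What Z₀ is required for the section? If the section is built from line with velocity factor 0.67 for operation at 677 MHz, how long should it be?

Z_qwt ≈ 106 Ω; length ≈ 7.42 cm

Z_qwt = √(Z_0·R_L) = √(50 × 225) = √11250
λ = 0.67·c/f = 0.297 m, so l = λ/4 = 0.0742 m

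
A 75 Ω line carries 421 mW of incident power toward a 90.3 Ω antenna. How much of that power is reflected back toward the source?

P_reflected ≈ 3.61 mW

Γ = (90.3 − 75)/(90.3 + 75) = 0.0926
|Γ|² = 0.00857
P_refl = |Γ|²·P_inc = 3.61 mW, P_del = (1 − |Γ|²)·P_inc = 417 mW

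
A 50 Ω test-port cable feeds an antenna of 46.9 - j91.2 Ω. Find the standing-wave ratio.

Γ = (Z_L − Z_0)/(Z_L + Z_0) = (-3.1 − j91.2)/(96.9 − j91.2)
|Γ| = 91.3/133 = 0.686
VSWR = (1 + |Γ|)/(1 − |Γ|) = 1.69/0.314

VSWR ≈ 5.36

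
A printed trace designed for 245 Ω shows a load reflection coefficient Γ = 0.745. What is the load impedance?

Z_L ≈ 1680 Ω

Z_L = Z_0·(1 + Γ)/(1 − Γ) = 245·(1.75)/(0.255)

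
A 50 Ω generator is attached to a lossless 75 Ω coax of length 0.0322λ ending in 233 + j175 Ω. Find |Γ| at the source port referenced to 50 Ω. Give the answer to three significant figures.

|Γ| ≈ 0.764

βl = 2π × 0.0322 = 11.6°
tan(βl) = 0.205
Z_in = Z_0·(Z_L + jZ_0·tanβl)/(Z_0 + jZ_L·tanβl) = 358 − j72.6 Ω
Γ_s = (Z_in − Z_s)/(Z_in + Z_s) = (308 − j72.6)/(408 − j72.6), |Γ_s| = 0.764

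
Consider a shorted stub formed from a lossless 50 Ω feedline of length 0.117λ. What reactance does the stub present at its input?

X_in ≈ 45.2 Ω (inductive)

βl = 2π × 0.117 = 42.1°
tan(βl) = 0.904
For a shorted stub, Z_in = jZ_0·tan(βl)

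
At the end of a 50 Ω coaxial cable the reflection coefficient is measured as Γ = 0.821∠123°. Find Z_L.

Z_L ≈ 6.35 + j26.8 Ω

Z_L = Z_0·(1 + Γ)/(1 − Γ) = 50·(0.553 + j0.689)/(1.45 − j0.689)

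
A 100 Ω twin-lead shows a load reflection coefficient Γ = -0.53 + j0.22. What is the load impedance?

Z_L = Z_0·(1 + Γ)/(1 − Γ) = 100·(0.47 + j0.22)/(1.53 − j0.22)

Z_L ≈ 28.1 + j18.4 Ω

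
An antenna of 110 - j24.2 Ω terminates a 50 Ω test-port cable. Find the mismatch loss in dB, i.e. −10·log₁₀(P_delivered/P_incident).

mismatch loss ≈ 0.756 dB

Γ = (60 − j24.2)/(160 − j24.2), |Γ| = 0.4
|Γ|² = 0.16, so P_del/P_inc = 1 − |Γ|² = 0.84
ML = −10·log₁₀(1 − |Γ|²)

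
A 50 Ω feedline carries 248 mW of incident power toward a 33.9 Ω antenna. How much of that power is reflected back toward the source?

Γ = (33.9 − 50)/(33.9 + 50) = -0.192
|Γ|² = 0.0368
P_refl = |Γ|²·P_inc = 9.13 mW, P_del = (1 − |Γ|²)·P_inc = 239 mW

P_reflected ≈ 9.13 mW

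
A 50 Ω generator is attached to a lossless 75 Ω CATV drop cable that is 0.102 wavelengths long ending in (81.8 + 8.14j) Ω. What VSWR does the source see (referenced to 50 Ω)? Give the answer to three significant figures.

βl = 2π × 0.102 = 36.7°
tan(βl) = 0.746
Z_in = Z_0·(Z_L + jZ_0·tanβl)/(Z_0 + jZ_L·tanβl) = 84.5 − j5.08 Ω
Γ_s = (Z_in − Z_s)/(Z_in + Z_s) = (34.5 − j5.08)/(135 − j5.08), |Γ_s| = 0.259
VSWR = (1 + |Γ_s|)/(1 − |Γ_s|)

VSWR ≈ 1.7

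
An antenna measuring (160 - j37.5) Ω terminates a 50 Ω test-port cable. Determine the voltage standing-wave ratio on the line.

Γ = (Z_L − Z_0)/(Z_L + Z_0) = (110 − j37.5)/(210 − j37.5)
|Γ| = 116/213 = 0.545
VSWR = (1 + |Γ|)/(1 − |Γ|) = 1.54/0.455

VSWR ≈ 3.39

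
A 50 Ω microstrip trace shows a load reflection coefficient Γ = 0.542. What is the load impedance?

Z_L ≈ 168 Ω

Z_L = Z_0·(1 + Γ)/(1 − Γ) = 50·(1.54)/(0.458)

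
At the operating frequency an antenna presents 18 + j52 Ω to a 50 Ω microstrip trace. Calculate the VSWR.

Γ = (Z_L − Z_0)/(Z_L + Z_0) = (-32 + j52)/(68 + j52)
|Γ| = 61.1/85.6 = 0.713
VSWR = (1 + |Γ|)/(1 − |Γ|) = 1.71/0.287

VSWR ≈ 5.97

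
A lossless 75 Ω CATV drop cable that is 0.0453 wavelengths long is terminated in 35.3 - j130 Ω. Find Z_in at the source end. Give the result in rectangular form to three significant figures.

Z_in ≈ 16.7 − j73.2 Ω

βl = 2π × 0.0453 = 16.3°
tan(βl) = tan(16.3°) = 0.293
Z_in = Z_0·(Z_L + jZ_0·tanβl)/(Z_0 + jZ_L·tanβl)
     = 75·(35.3 − j108)/(113 + j10.3)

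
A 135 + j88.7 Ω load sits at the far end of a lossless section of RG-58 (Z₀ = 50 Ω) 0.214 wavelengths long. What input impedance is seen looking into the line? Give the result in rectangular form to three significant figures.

Z_in ≈ 14.7 − j19.9 Ω

βl = 2π × 0.214 = 77°
tan(βl) = tan(77°) = 4.35
Z_in = Z_0·(Z_L + jZ_0·tanβl)/(Z_0 + jZ_L·tanβl)
     = 50·(135 + j306)/(-335 + j587)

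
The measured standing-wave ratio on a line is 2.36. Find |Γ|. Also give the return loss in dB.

|Γ| = (S − 1)/(S + 1) = (2.36 − 1)/(2.36 + 1) = 1.36/3.36
RL = −20·log₁₀|Γ| = −20·log₁₀(0.405)

|Γ| ≈ 0.405; return loss ≈ 7.86 dB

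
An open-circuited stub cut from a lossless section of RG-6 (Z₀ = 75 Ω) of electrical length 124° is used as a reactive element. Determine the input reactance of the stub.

tan(βl) = -1.48
For an open-circuited stub, Z_in = −jZ_0·cot(βl) = −jZ_0/tan(βl)

X_in ≈ 50.6 Ω (inductive)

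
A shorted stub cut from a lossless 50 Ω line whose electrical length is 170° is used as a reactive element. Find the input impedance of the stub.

Z_in ≈ −j8.82 Ω

tan(βl) = -0.176
For a shorted stub, Z_in = jZ_0·tan(βl)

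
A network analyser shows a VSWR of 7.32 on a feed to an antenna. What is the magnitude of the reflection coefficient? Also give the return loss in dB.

|Γ| ≈ 0.76; return loss ≈ 2.39 dB

|Γ| = (S − 1)/(S + 1) = (7.32 − 1)/(7.32 + 1) = 6.32/8.32
RL = −20·log₁₀|Γ| = −20·log₁₀(0.76)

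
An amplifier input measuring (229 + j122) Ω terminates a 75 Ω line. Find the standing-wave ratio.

Γ = (Z_L − Z_0)/(Z_L + Z_0) = (154 + j122)/(304 + j122)
|Γ| = 196/328 = 0.6
VSWR = (1 + |Γ|)/(1 − |Γ|) = 1.6/0.4

VSWR ≈ 4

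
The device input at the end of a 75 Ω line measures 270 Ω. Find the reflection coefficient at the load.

Γ = (Z_L − Z_0)/(Z_L + Z_0) = (270 − 75)/(270 + 75) = 195/345

Γ = 0.565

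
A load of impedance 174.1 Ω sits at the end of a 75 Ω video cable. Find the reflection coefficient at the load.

Γ = 0.398

Γ = (Z_L − Z_0)/(Z_L + Z_0) = (174.1 − 75)/(174.1 + 75) = 99.1/249.1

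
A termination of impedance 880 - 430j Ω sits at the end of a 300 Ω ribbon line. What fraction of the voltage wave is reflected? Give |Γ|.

|Γ| ≈ 0.575

Γ = (Z_L − Z_0)/(Z_L + Z_0) = (580 − j430)/(1180 − j430)
|Γ| = 722/1260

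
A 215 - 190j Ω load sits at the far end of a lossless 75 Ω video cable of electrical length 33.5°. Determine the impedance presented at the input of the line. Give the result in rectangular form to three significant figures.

Z_in ≈ 28.7 − j72.8 Ω

tan(βl) = tan(33.5°) = 0.662
Z_in = Z_0·(Z_L + jZ_0·tanβl)/(Z_0 + jZ_L·tanβl)
     = 75·(215 − j140)/(201 + j142)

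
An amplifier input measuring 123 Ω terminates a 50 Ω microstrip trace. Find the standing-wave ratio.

For a purely resistive load, VSWR = R_L/Z_0 or Z_0/R_L (whichever > 1) = 123/50

VSWR ≈ 2.46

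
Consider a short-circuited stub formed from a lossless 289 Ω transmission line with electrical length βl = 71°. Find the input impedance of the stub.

tan(βl) = 2.9
For a short-circuited stub, Z_in = jZ_0·tan(βl)

Z_in ≈ +j839 Ω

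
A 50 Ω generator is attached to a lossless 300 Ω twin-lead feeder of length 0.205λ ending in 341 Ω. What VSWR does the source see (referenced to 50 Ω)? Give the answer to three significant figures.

VSWR ≈ 5.4

βl = 2π × 0.205 = 73.8°
tan(βl) = 3.44
Z_in = Z_0·(Z_L + jZ_0·tanβl)/(Z_0 + jZ_L·tanβl) = 269 − j18.5 Ω
Γ_s = (Z_in − Z_s)/(Z_in + Z_s) = (219 − j18.5)/(319 − j18.5), |Γ_s| = 0.687
VSWR = (1 + |Γ_s|)/(1 − |Γ_s|)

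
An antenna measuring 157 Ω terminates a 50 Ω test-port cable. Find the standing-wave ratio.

Γ = (157 − 50)/(157 + 50) = 0.517
VSWR = (1 + 0.517)/(1 − 0.517)

VSWR ≈ 3.14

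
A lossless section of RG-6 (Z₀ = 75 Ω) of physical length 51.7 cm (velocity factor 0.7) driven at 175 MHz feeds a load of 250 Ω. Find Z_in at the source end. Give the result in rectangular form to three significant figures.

λ = v/f = 0.7·c / 175 MHz = 1.2 m
βl = 2π·l/λ = 2π × 0.431 = 155°
tan(βl) = tan(155°) = -0.464
Z_in = Z_0·(Z_L + jZ_0·tanβl)/(Z_0 + jZ_L·tanβl)
     = 75·(250 − j34.8)/(75 − j116)

Z_in ≈ 89.5 + j104 Ω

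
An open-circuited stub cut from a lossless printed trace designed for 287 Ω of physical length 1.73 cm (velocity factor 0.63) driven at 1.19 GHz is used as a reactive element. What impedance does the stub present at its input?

Z_in ≈ −j352 Ω

λ = v/f = 0.63·c / 1.19 GHz = 0.159 m
βl = 2π·l/λ = 2π × 0.109 = 39.2°
tan(βl) = 0.816
For an open-circuited stub, Z_in = −jZ_0·cot(βl) = −jZ_0/tan(βl)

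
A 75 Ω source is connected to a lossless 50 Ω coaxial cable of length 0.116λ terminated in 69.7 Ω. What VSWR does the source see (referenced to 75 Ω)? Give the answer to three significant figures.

βl = 2π × 0.116 = 41.8°
tan(βl) = 0.893
Z_in = Z_0·(Z_L + jZ_0·tanβl)/(Z_0 + jZ_L·tanβl) = 49.1 − j16.5 Ω
Γ_s = (Z_in − Z_s)/(Z_in + Z_s) = (-25.9 − j16.5)/(124 − j16.5), |Γ_s| = 0.245
VSWR = (1 + |Γ_s|)/(1 − |Γ_s|)

VSWR ≈ 1.65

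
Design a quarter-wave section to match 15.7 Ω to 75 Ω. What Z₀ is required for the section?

Z_qwt ≈ 34.3 Ω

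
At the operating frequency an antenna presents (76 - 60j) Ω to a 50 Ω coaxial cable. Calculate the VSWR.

Γ = (Z_L − Z_0)/(Z_L + Z_0) = (26 − j60)/(126 − j60)
|Γ| = 65.4/140 = 0.469
VSWR = (1 + |Γ|)/(1 − |Γ|) = 1.47/0.531

VSWR ≈ 2.76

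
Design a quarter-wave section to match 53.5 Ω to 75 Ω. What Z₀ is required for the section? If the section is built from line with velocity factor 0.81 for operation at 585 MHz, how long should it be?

Z_qwt = √(Z_0·R_L) = √(75 × 53.5) = √4012
λ = 0.81·c/f = 0.415 m, so l = λ/4 = 0.104 m

Z_qwt ≈ 63.3 Ω; length ≈ 10.4 cm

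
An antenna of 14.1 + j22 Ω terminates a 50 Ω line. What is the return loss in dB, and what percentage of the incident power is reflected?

RL ≈ 4.13 dB; 38.6% of incident power reflected

Γ = (-35.9 + j22)/(64.1 + j22), |Γ| = 0.621
RL = −20·log₁₀(0.621) = 4.13 dB
P_refl/P_inc = |Γ|² = 0.386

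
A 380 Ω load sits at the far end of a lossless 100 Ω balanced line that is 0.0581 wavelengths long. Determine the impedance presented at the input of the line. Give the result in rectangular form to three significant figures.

βl = 2π × 0.0581 = 20.9°
tan(βl) = tan(20.9°) = 0.382
Z_in = Z_0·(Z_L + jZ_0·tanβl)/(Z_0 + jZ_L·tanβl)
     = 100·(380 + j38.2)/(100 + j145)

Z_in ≈ 140 − j165 Ω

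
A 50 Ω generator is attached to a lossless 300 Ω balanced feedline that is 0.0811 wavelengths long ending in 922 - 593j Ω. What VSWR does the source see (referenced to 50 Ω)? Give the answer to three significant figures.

VSWR ≈ 17.3

βl = 2π × 0.0811 = 29.2°
tan(βl) = 0.559
Z_in = Z_0·(Z_L + jZ_0·tanβl)/(Z_0 + jZ_L·tanβl) = 164 − j336 Ω
Γ_s = (Z_in − Z_s)/(Z_in + Z_s) = (114 − j336)/(214 − j336), |Γ_s| = 0.891
VSWR = (1 + |Γ_s|)/(1 − |Γ_s|)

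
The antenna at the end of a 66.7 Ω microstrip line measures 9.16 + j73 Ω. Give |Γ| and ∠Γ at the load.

Γ ≈ 0.883 ∠ 84.3°

Γ = (Z_L − Z_0)/(Z_L + Z_0) = (-57.54 + j73)/(75.86 + j73)
|Γ| = 93/105 = 0.883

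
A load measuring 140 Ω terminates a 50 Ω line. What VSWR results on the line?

VSWR ≈ 2.8

Γ = (140 − 50)/(140 + 50) = 0.474
VSWR = (1 + 0.474)/(1 − 0.474)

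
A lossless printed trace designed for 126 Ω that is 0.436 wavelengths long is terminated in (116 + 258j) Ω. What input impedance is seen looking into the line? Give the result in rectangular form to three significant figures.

Z_in ≈ 37.5 + j117 Ω

βl = 2π × 0.436 = 157°
tan(βl) = tan(157°) = -0.425
Z_in = Z_0·(Z_L + jZ_0·tanβl)/(Z_0 + jZ_L·tanβl)
     = 126·(116 + j204)/(236 − j49.3)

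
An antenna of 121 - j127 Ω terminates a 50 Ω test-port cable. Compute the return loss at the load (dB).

RL ≈ 3.31 dB

Γ = (71 − j127)/(171 − j127), |Γ| = 0.683
RL = −20·log₁₀|Γ| = −20·log₁₀(0.683)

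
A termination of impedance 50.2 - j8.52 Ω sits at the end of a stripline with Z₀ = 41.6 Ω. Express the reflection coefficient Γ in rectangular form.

Γ = (Z_L − Z_0)/(Z_L + Z_0) = (8.6 − j8.52)/(91.8 − j8.52)

Γ ≈ 0.101 − j0.0834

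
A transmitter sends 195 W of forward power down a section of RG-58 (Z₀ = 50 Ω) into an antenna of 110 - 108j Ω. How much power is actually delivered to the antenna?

P_delivered ≈ 115 W

|Γ| = |(60 − j108)/(160 − j108)| = 0.64
|Γ|² = 0.41
P_refl = |Γ|²·P_inc = 79.9 W, P_del = (1 − |Γ|²)·P_inc = 115 W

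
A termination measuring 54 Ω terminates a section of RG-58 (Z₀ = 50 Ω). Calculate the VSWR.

For a purely resistive load, VSWR = R_L/Z_0 or Z_0/R_L (whichever > 1) = 54/50

VSWR ≈ 1.08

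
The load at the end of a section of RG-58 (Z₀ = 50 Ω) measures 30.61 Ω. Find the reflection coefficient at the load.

Γ = -0.241

Γ = (Z_L − Z_0)/(Z_L + Z_0) = (30.61 − 50)/(30.61 + 50) = -19.39/80.61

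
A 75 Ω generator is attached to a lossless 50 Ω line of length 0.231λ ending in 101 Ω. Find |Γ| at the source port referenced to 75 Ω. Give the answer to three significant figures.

|Γ| ≈ 0.501

βl = 2π × 0.231 = 83.2°
tan(βl) = 8.34
Z_in = Z_0·(Z_L + jZ_0·tanβl)/(Z_0 + jZ_L·tanβl) = 25 − j4.51 Ω
Γ_s = (Z_in − Z_s)/(Z_in + Z_s) = (-50 − j4.51)/(100 − j4.51), |Γ_s| = 0.501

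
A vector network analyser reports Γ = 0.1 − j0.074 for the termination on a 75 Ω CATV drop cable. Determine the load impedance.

Z_L = Z_0·(1 + Γ)/(1 − Γ) = 75·(1.1 − j0.074)/(0.9 + j0.074)

Z_L ≈ 90.5 − j13.6 Ω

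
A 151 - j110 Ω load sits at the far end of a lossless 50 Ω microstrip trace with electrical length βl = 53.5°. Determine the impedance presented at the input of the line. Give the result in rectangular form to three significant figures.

tan(βl) = tan(53.5°) = 1.35
Z_in = Z_0·(Z_L + jZ_0·tanβl)/(Z_0 + jZ_L·tanβl)
     = 50·(151 − j42.4)/(199 + j204)

Z_in ≈ 13.2 − j24.2 Ω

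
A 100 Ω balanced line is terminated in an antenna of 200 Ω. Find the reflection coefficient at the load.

Γ = 0.333

Γ = (Z_L − Z_0)/(Z_L + Z_0) = (200 − 100)/(200 + 100) = 100/300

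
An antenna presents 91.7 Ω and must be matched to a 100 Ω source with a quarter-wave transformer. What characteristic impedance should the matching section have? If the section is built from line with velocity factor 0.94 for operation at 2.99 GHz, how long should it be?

Z_qwt ≈ 95.8 Ω; length ≈ 2.36 cm

Z_qwt = √(Z_0·R_L) = √(100 × 91.7) = √9170
λ = 0.94·c/f = 0.0943 m, so l = λ/4 = 0.0236 m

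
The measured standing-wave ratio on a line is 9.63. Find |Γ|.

|Γ| ≈ 0.812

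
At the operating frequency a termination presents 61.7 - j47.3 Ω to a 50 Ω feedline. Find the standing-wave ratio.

VSWR ≈ 2.34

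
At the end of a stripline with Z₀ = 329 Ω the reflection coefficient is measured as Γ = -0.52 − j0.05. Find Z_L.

Z_L ≈ 103 − j14.2 Ω

Z_L = Z_0·(1 + Γ)/(1 − Γ) = 329·(0.48 − j0.05)/(1.52 + j0.05)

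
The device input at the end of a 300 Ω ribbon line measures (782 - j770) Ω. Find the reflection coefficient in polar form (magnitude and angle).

Γ ≈ 0.684 ∠ -22.5°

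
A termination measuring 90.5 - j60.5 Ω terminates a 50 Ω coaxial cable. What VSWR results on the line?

VSWR ≈ 2.82

Γ = (Z_L − Z_0)/(Z_L + Z_0) = (40.5 − j60.5)/(140.5 − j60.5)
|Γ| = 72.8/153 = 0.476
VSWR = (1 + |Γ|)/(1 − |Γ|) = 1.48/0.524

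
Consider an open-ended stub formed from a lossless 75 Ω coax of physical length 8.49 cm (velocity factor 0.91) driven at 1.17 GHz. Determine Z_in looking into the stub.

Z_in ≈ +j65.2 Ω

λ = v/f = 0.91·c / 1.17 GHz = 0.233 m
βl = 2π·l/λ = 2π × 0.364 = 131°
tan(βl) = -1.15
For an open-ended stub, Z_in = −jZ_0·cot(βl) = −jZ_0/tan(βl)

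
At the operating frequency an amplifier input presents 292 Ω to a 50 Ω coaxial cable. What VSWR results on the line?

VSWR ≈ 5.84

Γ = (292 − 50)/(292 + 50) = 0.708
VSWR = (1 + 0.708)/(1 − 0.708)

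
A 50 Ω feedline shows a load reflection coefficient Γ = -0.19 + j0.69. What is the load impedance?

Z_L ≈ 12.9 + j36.5 Ω

Z_L = Z_0·(1 + Γ)/(1 − Γ) = 50·(0.81 + j0.69)/(1.19 − j0.69)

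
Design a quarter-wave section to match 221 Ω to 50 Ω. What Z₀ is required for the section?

Z_qwt = √(Z_0·R_L) = √(50 × 221) = √11050

Z_qwt ≈ 105 Ω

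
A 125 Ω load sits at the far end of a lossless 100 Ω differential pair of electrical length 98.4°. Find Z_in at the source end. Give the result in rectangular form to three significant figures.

tan(βl) = tan(98.4°) = -6.77
Z_in = Z_0·(Z_L + jZ_0·tanβl)/(Z_0 + jZ_L·tanβl)
     = 100·(125 − j677)/(100 − j846)

Z_in ≈ 80.6 + j5.24 Ω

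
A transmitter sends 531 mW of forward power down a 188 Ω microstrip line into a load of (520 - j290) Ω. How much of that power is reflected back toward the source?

P_reflected ≈ 176 mW

|Γ| = |(332 − j290)/(708 − j290)| = 0.576
|Γ|² = 0.332
P_refl = |Γ|²·P_inc = 176 mW, P_del = (1 − |Γ|²)·P_inc = 355 mW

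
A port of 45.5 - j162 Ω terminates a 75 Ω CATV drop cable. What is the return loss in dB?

RL ≈ 1.77 dB

Γ = (-29.5 − j162)/(120.5 − j162), |Γ| = 0.816
RL = −20·log₁₀|Γ| = −20·log₁₀(0.816)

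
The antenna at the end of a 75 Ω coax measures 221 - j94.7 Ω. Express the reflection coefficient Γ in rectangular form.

Γ ≈ 0.54 − j0.147

Γ = (Z_L − Z_0)/(Z_L + Z_0) = (146 − j94.7)/(296 − j94.7)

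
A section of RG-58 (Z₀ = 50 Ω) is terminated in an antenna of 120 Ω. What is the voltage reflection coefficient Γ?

Γ = (Z_L − Z_0)/(Z_L + Z_0) = (120 − 50)/(120 + 50) = 70/170

Γ = 0.412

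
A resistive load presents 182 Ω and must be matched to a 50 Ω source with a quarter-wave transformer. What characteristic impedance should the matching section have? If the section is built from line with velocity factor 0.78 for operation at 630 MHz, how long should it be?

Z_qwt = √(Z_0·R_L) = √(50 × 182) = √9100
λ = 0.78·c/f = 0.371 m, so l = λ/4 = 0.0929 m

Z_qwt ≈ 95.4 Ω; length ≈ 9.29 cm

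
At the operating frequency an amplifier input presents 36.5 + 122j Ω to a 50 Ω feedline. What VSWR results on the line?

VSWR ≈ 10.2

Γ = (Z_L − Z_0)/(Z_L + Z_0) = (-13.5 + j122)/(86.5 + j122)
|Γ| = 123/150 = 0.821
VSWR = (1 + |Γ|)/(1 − |Γ|) = 1.82/0.179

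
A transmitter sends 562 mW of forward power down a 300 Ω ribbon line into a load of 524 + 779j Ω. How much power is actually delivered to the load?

P_delivered ≈ 275 mW

|Γ| = |(224 + j779)/(824 + j779)| = 0.715
|Γ|² = 0.511
P_refl = |Γ|²·P_inc = 287 mW, P_del = (1 − |Γ|²)·P_inc = 275 mW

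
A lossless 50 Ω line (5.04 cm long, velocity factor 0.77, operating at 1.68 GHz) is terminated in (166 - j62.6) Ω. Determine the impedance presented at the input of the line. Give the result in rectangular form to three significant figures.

λ = v/f = 0.77·c / 1.68 GHz = 0.138 m
βl = 2π·l/λ = 2π × 0.367 = 132°
tan(βl) = tan(132°) = -1.11
Z_in = Z_0·(Z_L + jZ_0·tanβl)/(Z_0 + jZ_L·tanβl)
     = 50·(166 − j118)/(-19.6 − j185)

Z_in ≈ 26.9 + j47.8 Ω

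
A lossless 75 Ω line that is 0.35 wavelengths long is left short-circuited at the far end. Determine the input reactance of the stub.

βl = 2π × 0.35 = 126°
tan(βl) = -1.38
For a short-circuited stub, Z_in = jZ_0·tan(βl)

X_in ≈ -103 Ω (capacitive)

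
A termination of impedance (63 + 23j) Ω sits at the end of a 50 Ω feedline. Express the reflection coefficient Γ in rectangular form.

Γ ≈ 0.15 + j0.173

Γ = (Z_L − Z_0)/(Z_L + Z_0) = (13 + j23)/(113 + j23)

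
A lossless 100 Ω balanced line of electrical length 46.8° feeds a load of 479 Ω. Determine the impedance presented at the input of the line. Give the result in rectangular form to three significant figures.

Z_in ≈ 37.8 − j86.5 Ω

tan(βl) = tan(46.8°) = 1.06
Z_in = Z_0·(Z_L + jZ_0·tanβl)/(Z_0 + jZ_L·tanβl)
     = 100·(479 + j106)/(100 + j510)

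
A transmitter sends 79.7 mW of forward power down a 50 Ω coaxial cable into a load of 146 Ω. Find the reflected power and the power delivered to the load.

P_reflected ≈ 19.1 mW; P_delivered ≈ 60.6 mW

Γ = (146 − 50)/(146 + 50) = 0.49
|Γ|² = 0.24
P_refl = |Γ|²·P_inc = 19.1 mW, P_del = (1 − |Γ|²)·P_inc = 60.6 mW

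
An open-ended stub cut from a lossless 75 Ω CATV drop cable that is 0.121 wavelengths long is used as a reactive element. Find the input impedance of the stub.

βl = 2π × 0.121 = 43.6°
tan(βl) = 0.951
For an open-ended stub, Z_in = −jZ_0·cot(βl) = −jZ_0/tan(βl)

Z_in ≈ −j78.9 Ω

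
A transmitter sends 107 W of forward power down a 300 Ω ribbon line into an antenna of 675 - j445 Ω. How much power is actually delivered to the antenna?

|Γ| = |(375 − j445)/(975 − j445)| = 0.543
|Γ|² = 0.295
P_refl = |Γ|²·P_inc = 31.5 W, P_del = (1 − |Γ|²)·P_inc = 75.5 W

P_delivered ≈ 75.5 W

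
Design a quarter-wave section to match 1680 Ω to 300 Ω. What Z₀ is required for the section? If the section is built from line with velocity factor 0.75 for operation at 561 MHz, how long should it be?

Z_qwt = √(Z_0·R_L) = √(300 × 1680) = √504000
λ = 0.75·c/f = 0.401 m, so l = λ/4 = 0.1 m

Z_qwt ≈ 710 Ω; length ≈ 10 cm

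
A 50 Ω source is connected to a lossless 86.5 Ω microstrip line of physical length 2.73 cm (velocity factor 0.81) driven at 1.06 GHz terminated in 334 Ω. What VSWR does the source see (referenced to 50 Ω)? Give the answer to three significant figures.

λ = v/f = 0.81·c / 1.06 GHz = 0.229 m
βl = 2π·l/λ = 2π × 0.119 = 42.9°
tan(βl) = 0.928
Z_in = Z_0·(Z_L + jZ_0·tanβl)/(Z_0 + jZ_L·tanβl) = 44.9 − j80.7 Ω
Γ_s = (Z_in − Z_s)/(Z_in + Z_s) = (-5.1 − j80.7)/(94.9 − j80.7), |Γ_s| = 0.649
VSWR = (1 + |Γ_s|)/(1 − |Γ_s|)

VSWR ≈ 4.7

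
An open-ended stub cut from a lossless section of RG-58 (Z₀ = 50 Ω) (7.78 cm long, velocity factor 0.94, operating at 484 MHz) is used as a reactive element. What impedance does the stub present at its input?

Z_in ≈ −j44.9 Ω

λ = v/f = 0.94·c / 484 MHz = 0.583 m
βl = 2π·l/λ = 2π × 0.134 = 48.1°
tan(βl) = 1.11
For an open-ended stub, Z_in = −jZ_0·cot(βl) = −jZ_0/tan(βl)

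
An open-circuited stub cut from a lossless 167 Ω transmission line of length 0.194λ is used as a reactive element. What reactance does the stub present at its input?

βl = 2π × 0.194 = 69.8°
tan(βl) = 2.72
For an open-circuited stub, Z_in = −jZ_0·cot(βl) = −jZ_0/tan(βl)

X_in ≈ -61.3 Ω (capacitive)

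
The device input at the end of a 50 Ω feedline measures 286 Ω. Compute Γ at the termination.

Γ = 0.702

Γ = (Z_L − Z_0)/(Z_L + Z_0) = (286 − 50)/(286 + 50) = 236/336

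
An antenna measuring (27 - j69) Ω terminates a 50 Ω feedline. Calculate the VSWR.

Γ = (Z_L − Z_0)/(Z_L + Z_0) = (-23 − j69)/(77 − j69)
|Γ| = 72.7/103 = 0.703
VSWR = (1 + |Γ|)/(1 − |Γ|) = 1.7/0.297

VSWR ≈ 5.74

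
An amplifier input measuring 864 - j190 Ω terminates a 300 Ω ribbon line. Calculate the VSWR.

Γ = (Z_L − Z_0)/(Z_L + Z_0) = (564 − j190)/(1164 − j190)
|Γ| = 595/1180 = 0.505
VSWR = (1 + |Γ|)/(1 − |Γ|) = 1.5/0.495

VSWR ≈ 3.04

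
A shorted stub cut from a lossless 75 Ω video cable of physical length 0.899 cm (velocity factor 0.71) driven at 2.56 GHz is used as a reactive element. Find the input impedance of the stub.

Z_in ≈ +j60.5 Ω

λ = v/f = 0.71·c / 2.56 GHz = 0.0832 m
βl = 2π·l/λ = 2π × 0.108 = 38.9°
tan(βl) = 0.807
For a shorted stub, Z_in = jZ_0·tan(βl)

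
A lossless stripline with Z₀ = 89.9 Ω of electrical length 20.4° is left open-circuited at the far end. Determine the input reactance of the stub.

tan(βl) = 0.372
For an open-circuited stub, Z_in = −jZ_0·cot(βl) = −jZ_0/tan(βl)

X_in ≈ -242 Ω (capacitive)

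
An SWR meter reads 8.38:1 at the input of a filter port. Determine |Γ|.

|Γ| ≈ 0.787

|Γ| = (S − 1)/(S + 1) = (8.38 − 1)/(8.38 + 1) = 7.38/9.38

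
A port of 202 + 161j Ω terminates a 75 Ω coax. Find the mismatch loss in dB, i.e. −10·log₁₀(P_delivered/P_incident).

Γ = (127 + j161)/(277 + j161), |Γ| = 0.64
|Γ|² = 0.41, so P_del/P_inc = 1 − |Γ|² = 0.59
ML = −10·log₁₀(1 − |Γ|²)

mismatch loss ≈ 2.29 dB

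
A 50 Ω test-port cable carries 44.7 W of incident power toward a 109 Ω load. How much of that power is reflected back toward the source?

Γ = (109 − 50)/(109 + 50) = 0.371
|Γ|² = 0.138
P_refl = |Γ|²·P_inc = 6.15 W, P_del = (1 − |Γ|²)·P_inc = 38.5 W

P_reflected ≈ 6.15 W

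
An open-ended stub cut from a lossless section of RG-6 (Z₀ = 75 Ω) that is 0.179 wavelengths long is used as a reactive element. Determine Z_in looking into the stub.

Z_in ≈ −j35.9 Ω

βl = 2π × 0.179 = 64.4°
tan(βl) = 2.09
For an open-ended stub, Z_in = −jZ_0·cot(βl) = −jZ_0/tan(βl)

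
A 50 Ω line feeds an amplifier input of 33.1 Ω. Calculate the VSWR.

VSWR ≈ 1.51

Γ = (33.1 − 50)/(33.1 + 50) = -0.203
VSWR = (1 + 0.203)/(1 − 0.203)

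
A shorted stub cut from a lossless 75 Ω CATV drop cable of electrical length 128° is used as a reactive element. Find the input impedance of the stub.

Z_in ≈ −j96 Ω

tan(βl) = -1.28
For a shorted stub, Z_in = jZ_0·tan(βl)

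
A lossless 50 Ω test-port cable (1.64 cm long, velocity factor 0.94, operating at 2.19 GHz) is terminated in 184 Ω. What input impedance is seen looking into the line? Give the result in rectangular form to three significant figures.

Z_in ≈ 24.7 − j42 Ω

λ = v/f = 0.94·c / 2.19 GHz = 0.129 m
βl = 2π·l/λ = 2π × 0.127 = 45.9°
tan(βl) = tan(45.9°) = 1.03
Z_in = Z_0·(Z_L + jZ_0·tanβl)/(Z_0 + jZ_L·tanβl)
     = 50·(184 + j51.5)/(50 + j190)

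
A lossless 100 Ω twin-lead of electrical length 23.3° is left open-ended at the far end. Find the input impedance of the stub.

Z_in ≈ −j232 Ω

tan(βl) = 0.431
For an open-ended stub, Z_in = −jZ_0·cot(βl) = −jZ_0/tan(βl)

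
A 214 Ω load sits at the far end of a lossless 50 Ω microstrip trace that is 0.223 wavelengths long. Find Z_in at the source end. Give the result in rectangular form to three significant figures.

βl = 2π × 0.223 = 80.3°
tan(βl) = tan(80.3°) = 5.84
Z_in = Z_0·(Z_L + jZ_0·tanβl)/(Z_0 + jZ_L·tanβl)
     = 50·(214 + j292)/(50 + j1250)

Z_in ≈ 12 − j8.08 Ω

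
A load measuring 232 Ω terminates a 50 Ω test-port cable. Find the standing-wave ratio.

VSWR ≈ 4.64

Γ = (232 − 50)/(232 + 50) = 0.645
VSWR = (1 + 0.645)/(1 − 0.645)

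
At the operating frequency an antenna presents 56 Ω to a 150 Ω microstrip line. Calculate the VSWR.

VSWR ≈ 2.68

For a purely resistive load, VSWR = R_L/Z_0 or Z_0/R_L (whichever > 1) = 150/56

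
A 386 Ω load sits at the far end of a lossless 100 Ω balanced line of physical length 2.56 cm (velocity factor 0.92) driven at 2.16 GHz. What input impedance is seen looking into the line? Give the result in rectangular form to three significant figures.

Z_in ≈ 28.4 − j29.9 Ω

λ = v/f = 0.92·c / 2.16 GHz = 0.128 m
βl = 2π·l/λ = 2π × 0.2 = 72.1°
tan(βl) = tan(72.1°) = 3.1
Z_in = Z_0·(Z_L + jZ_0·tanβl)/(Z_0 + jZ_L·tanβl)
     = 100·(386 + j310)/(100 + j1200)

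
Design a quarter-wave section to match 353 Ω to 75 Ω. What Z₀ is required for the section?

Z_qwt = √(Z_0·R_L) = √(75 × 353) = √26480

Z_qwt ≈ 163 Ω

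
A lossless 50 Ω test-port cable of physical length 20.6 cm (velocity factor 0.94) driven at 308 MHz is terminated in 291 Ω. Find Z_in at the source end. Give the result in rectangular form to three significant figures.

Z_in ≈ 8.8 − j7.68 Ω

λ = v/f = 0.94·c / 308 MHz = 0.916 m
βl = 2π·l/λ = 2π × 0.225 = 81°
tan(βl) = tan(81°) = 6.31
Z_in = Z_0·(Z_L + jZ_0·tanβl)/(Z_0 + jZ_L·tanβl)
     = 50·(291 + j316)/(50 + j1840)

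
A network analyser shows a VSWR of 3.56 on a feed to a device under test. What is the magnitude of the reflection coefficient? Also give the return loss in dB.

|Γ| = (S − 1)/(S + 1) = (3.56 − 1)/(3.56 + 1) = 2.56/4.56
RL = −20·log₁₀|Γ| = −20·log₁₀(0.561)

|Γ| ≈ 0.561; return loss ≈ 5.01 dB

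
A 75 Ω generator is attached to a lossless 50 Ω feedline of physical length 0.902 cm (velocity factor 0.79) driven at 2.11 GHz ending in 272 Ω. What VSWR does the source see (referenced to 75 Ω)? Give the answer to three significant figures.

λ = v/f = 0.79·c / 2.11 GHz = 0.112 m
βl = 2π·l/λ = 2π × 0.0803 = 28.9°
tan(βl) = 0.552
Z_in = Z_0·(Z_L + jZ_0·tanβl)/(Z_0 + jZ_L·tanβl) = 35.4 − j78.8 Ω
Γ_s = (Z_in − Z_s)/(Z_in + Z_s) = (-39.6 − j78.8)/(110 − j78.8), |Γ_s| = 0.65
VSWR = (1 + |Γ_s|)/(1 − |Γ_s|)

VSWR ≈ 4.71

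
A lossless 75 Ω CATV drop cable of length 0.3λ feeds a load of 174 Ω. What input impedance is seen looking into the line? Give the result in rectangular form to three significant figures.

Z_in ≈ 35.1 + j19.5 Ω

βl = 2π × 0.3 = 108°
tan(βl) = tan(108°) = -3.08
Z_in = Z_0·(Z_L + jZ_0·tanβl)/(Z_0 + jZ_L·tanβl)
     = 75·(174 − j231)/(75 − j536)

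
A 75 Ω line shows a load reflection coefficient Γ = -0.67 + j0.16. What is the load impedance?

Z_L = Z_0·(1 + Γ)/(1 − Γ) = 75·(0.33 + j0.16)/(1.67 − j0.16)

Z_L ≈ 14 + j8.53 Ω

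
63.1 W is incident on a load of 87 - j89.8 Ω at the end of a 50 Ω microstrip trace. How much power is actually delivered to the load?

|Γ| = |(37 − j89.8)/(137 − j89.8)| = 0.593
|Γ|² = 0.352
P_refl = |Γ|²·P_inc = 22.2 W, P_del = (1 − |Γ|²)·P_inc = 40.9 W

P_delivered ≈ 40.9 W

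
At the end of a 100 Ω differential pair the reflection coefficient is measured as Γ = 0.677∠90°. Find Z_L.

Z_L = Z_0·(1 + Γ)/(1 − Γ) = 100·(1 + j0.677)/(1 − j0.677)

Z_L ≈ 37.1 + j92.8 Ω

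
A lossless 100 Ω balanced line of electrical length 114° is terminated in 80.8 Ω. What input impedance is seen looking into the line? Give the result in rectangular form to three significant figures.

tan(βl) = tan(114°) = -2.25
Z_in = Z_0·(Z_L + jZ_0·tanβl)/(Z_0 + jZ_L·tanβl)
     = 100·(80.8 − j225)/(100 − j181)

Z_in ≈ 114 − j18.2 Ω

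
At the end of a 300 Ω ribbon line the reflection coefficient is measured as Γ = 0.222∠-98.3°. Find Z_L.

Z_L ≈ 256 − j118 Ω

Z_L = Z_0·(1 + Γ)/(1 − Γ) = 300·(0.968 − j0.22)/(1.03 + j0.22)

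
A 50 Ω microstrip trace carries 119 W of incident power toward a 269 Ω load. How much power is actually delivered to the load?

P_delivered ≈ 62.9 W

Γ = (269 − 50)/(269 + 50) = 0.687
|Γ|² = 0.471
P_refl = |Γ|²·P_inc = 56.1 W, P_del = (1 − |Γ|²)·P_inc = 62.9 W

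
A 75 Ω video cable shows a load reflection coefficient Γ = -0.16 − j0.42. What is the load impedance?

Z_L = Z_0·(1 + Γ)/(1 − Γ) = 75·(0.84 − j0.42)/(1.16 + j0.42)

Z_L ≈ 39.3 − j41.4 Ω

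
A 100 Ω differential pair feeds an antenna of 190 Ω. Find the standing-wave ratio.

Γ = (190 − 100)/(190 + 100) = 0.31
VSWR = (1 + 0.31)/(1 − 0.31)

VSWR ≈ 1.9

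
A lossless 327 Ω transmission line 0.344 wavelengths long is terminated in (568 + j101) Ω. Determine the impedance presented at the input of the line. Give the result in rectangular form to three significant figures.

βl = 2π × 0.344 = 124°
tan(βl) = tan(124°) = -1.49
Z_in = Z_0·(Z_L + jZ_0·tanβl)/(Z_0 + jZ_L·tanβl)
     = 327·(568 − j387)/(478 − j847)

Z_in ≈ 207 + j102 Ω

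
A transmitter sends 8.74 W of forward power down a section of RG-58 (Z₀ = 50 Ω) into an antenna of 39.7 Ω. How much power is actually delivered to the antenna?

Γ = (39.7 − 50)/(39.7 + 50) = -0.115
|Γ|² = 0.0132
P_refl = |Γ|²·P_inc = 0.115 W, P_del = (1 − |Γ|²)·P_inc = 8.62 W

P_delivered ≈ 8.62 W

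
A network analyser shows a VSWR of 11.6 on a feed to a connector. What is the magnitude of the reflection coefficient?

|Γ| = (S − 1)/(S + 1) = (11.6 − 1)/(11.6 + 1) = 10.6/12.6

|Γ| ≈ 0.841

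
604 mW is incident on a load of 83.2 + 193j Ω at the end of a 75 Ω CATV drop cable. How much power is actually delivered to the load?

|Γ| = |(8.2 + j193)/(158.2 + j193)| = 0.774
|Γ|² = 0.599
P_refl = |Γ|²·P_inc = 362 mW, P_del = (1 − |Γ|²)·P_inc = 242 mW

P_delivered ≈ 242 mW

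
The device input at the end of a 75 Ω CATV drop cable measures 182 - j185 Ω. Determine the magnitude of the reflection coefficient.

Γ = (Z_L − Z_0)/(Z_L + Z_0) = (107 − j185)/(257 − j185)
|Γ| = 214/317

|Γ| ≈ 0.675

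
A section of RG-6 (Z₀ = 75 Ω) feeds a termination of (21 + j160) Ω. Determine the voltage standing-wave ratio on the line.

Γ = (Z_L − Z_0)/(Z_L + Z_0) = (-54 + j160)/(96 + j160)
|Γ| = 169/187 = 0.905
VSWR = (1 + |Γ|)/(1 − |Γ|) = 1.91/0.095

VSWR ≈ 20.1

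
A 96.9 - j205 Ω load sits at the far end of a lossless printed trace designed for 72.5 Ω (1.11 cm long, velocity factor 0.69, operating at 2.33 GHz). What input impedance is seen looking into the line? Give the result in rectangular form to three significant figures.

Z_in ≈ 11.8 − j38.8 Ω

λ = v/f = 0.69·c / 2.33 GHz = 0.0888 m
βl = 2π·l/λ = 2π × 0.125 = 45°
tan(βl) = tan(45°) = 0.999
Z_in = Z_0·(Z_L + jZ_0·tanβl)/(Z_0 + jZ_L·tanβl)
     = 72.5·(96.9 − j133)/(277 + j96.8)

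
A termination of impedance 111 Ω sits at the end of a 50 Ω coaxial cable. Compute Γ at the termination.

Γ = (Z_L − Z_0)/(Z_L + Z_0) = (111 − 50)/(111 + 50) = 61/161

Γ = 0.379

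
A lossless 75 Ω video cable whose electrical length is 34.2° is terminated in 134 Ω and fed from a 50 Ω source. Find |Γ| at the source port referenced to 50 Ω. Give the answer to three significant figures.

tan(βl) = 0.68
Z_in = Z_0·(Z_L + jZ_0·tanβl)/(Z_0 + jZ_L·tanβl) = 79.2 − j45.2 Ω
Γ_s = (Z_in − Z_s)/(Z_in + Z_s) = (29.2 − j45.2)/(129 − j45.2), |Γ_s| = 0.393

|Γ| ≈ 0.393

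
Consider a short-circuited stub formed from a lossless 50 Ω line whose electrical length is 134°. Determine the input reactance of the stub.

tan(βl) = -1.04
For a short-circuited stub, Z_in = jZ_0·tan(βl)

X_in ≈ -51.8 Ω (capacitive)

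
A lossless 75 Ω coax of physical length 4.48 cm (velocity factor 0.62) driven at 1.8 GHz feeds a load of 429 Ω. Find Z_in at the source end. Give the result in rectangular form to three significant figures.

λ = v/f = 0.62·c / 1.8 GHz = 0.103 m
βl = 2π·l/λ = 2π × 0.434 = 156°
tan(βl) = tan(156°) = -0.444
Z_in = Z_0·(Z_L + jZ_0·tanβl)/(Z_0 + jZ_L·tanβl)
     = 75·(429 − j33.3)/(75 − j190)

Z_in ≈ 69 + j142 Ω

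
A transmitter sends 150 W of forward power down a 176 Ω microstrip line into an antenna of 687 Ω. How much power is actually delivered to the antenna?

Γ = (687 − 176)/(687 + 176) = 0.592
|Γ|² = 0.351
P_refl = |Γ|²·P_inc = 52.6 W, P_del = (1 − |Γ|²)·P_inc = 97.4 W

P_delivered ≈ 97.4 W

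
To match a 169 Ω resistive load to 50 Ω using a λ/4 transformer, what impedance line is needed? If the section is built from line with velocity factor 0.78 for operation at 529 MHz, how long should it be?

Z_qwt = √(Z_0·R_L) = √(50 × 169) = √8450
λ = 0.78·c/f = 0.442 m, so l = λ/4 = 0.111 m

Z_qwt ≈ 91.9 Ω; length ≈ 11.1 cm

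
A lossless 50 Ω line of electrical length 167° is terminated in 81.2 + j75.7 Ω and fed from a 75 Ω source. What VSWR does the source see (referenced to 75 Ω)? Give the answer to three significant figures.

tan(βl) = -0.231
Z_in = Z_0·(Z_L + jZ_0·tanβl)/(Z_0 + jZ_L·tanβl) = 43.6 + j59.7 Ω
Γ_s = (Z_in − Z_s)/(Z_in + Z_s) = (-31.4 + j59.7)/(119 + j59.7), |Γ_s| = 0.508
VSWR = (1 + |Γ_s|)/(1 − |Γ_s|)

VSWR ≈ 3.06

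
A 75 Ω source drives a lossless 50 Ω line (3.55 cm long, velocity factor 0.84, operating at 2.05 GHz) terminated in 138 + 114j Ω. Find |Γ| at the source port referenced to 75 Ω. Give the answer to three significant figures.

λ = v/f = 0.84·c / 2.05 GHz = 0.123 m
βl = 2π·l/λ = 2π × 0.289 = 104°
tan(βl) = -4.02
Z_in = Z_0·(Z_L + jZ_0·tanβl)/(Z_0 + jZ_L·tanβl) = 10.5 + j2.85 Ω
Γ_s = (Z_in − Z_s)/(Z_in + Z_s) = (-64.5 + j2.85)/(85.5 + j2.85), |Γ_s| = 0.756

|Γ| ≈ 0.756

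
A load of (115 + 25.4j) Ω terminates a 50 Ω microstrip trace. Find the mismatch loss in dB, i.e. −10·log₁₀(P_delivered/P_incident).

mismatch loss ≈ 0.834 dB

Γ = (65 + j25.4)/(165 + j25.4), |Γ| = 0.418
|Γ|² = 0.175, so P_del/P_inc = 1 − |Γ|² = 0.825
ML = −10·log₁₀(1 − |Γ|²)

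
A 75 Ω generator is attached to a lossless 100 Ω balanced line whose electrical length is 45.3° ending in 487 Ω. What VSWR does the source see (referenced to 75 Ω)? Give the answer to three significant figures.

tan(βl) = 1.01
Z_in = Z_0·(Z_L + jZ_0·tanβl)/(Z_0 + jZ_L·tanβl) = 39 − j91 Ω
Γ_s = (Z_in − Z_s)/(Z_in + Z_s) = (-36 − j91)/(114 − j91), |Γ_s| = 0.671
VSWR = (1 + |Γ_s|)/(1 − |Γ_s|)

VSWR ≈ 5.08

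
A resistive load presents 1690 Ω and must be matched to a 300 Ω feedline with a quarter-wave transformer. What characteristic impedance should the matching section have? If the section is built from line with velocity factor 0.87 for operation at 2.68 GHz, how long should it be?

Z_qwt = √(Z_0·R_L) = √(300 × 1690) = √507000
λ = 0.87·c/f = 0.0974 m, so l = λ/4 = 0.0243 m

Z_qwt ≈ 712 Ω; length ≈ 2.43 cm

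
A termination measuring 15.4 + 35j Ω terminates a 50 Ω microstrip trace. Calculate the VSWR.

Γ = (Z_L − Z_0)/(Z_L + Z_0) = (-34.6 + j35)/(65.4 + j35)
|Γ| = 49.2/74.2 = 0.663
VSWR = (1 + |Γ|)/(1 − |Γ|) = 1.66/0.337

VSWR ≈ 4.94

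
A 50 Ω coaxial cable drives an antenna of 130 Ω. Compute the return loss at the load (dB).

RL ≈ 7.04 dB

Γ = (130 − 50)/(130 + 50) = 0.444
RL = −20·log₁₀|Γ| = −20·log₁₀(0.444)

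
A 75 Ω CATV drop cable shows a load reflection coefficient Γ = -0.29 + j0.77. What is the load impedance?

Z_L = Z_0·(1 + Γ)/(1 − Γ) = 75·(0.71 + j0.77)/(1.29 − j0.77)

Z_L ≈ 10.7 + j51.2 Ω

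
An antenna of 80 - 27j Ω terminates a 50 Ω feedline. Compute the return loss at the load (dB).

Γ = (30 − j27)/(130 − j27), |Γ| = 0.304
RL = −20·log₁₀|Γ| = −20·log₁₀(0.304)

RL ≈ 10.3 dB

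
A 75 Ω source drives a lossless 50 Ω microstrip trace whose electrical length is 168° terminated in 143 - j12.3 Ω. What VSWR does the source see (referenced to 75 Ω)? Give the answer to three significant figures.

tan(βl) = -0.213
Z_in = Z_0·(Z_L + jZ_0·tanβl)/(Z_0 + jZ_L·tanβl) = 118 + j51.4 Ω
Γ_s = (Z_in − Z_s)/(Z_in + Z_s) = (42.9 + j51.4)/(193 + j51.4), |Γ_s| = 0.335
VSWR = (1 + |Γ_s|)/(1 − |Γ_s|)

VSWR ≈ 2.01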